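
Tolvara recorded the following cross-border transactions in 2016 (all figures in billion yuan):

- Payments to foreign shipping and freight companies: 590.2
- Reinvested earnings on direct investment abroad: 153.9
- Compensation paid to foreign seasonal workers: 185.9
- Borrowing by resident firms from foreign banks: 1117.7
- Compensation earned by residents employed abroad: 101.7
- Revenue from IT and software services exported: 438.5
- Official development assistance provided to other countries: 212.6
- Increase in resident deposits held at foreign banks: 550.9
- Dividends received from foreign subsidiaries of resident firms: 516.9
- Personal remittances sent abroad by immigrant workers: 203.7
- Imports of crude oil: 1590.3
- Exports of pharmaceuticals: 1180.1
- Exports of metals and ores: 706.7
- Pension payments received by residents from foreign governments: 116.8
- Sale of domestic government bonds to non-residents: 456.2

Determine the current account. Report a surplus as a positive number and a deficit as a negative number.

Goods: 706.7 + 1180.1 - 1590.3 = 296.5
Services: -590.2 + 438.5 = -151.7
Primary income: 153.9 + 516.9 + 101.7 - 185.9 = 586.6
Secondary income: 116.8 - 203.7 - 212.6 = -299.5
Current account = 296.5 + (-151.7) + 586.6 + (-299.5) = 431.9
(Excluded from the current account — financial account: borrowing by resident firms from foreign banks 1117.7, increase in resident deposits held at foreign banks 550.9, sale of domestic government bonds to non-residents 456.2.)

431.9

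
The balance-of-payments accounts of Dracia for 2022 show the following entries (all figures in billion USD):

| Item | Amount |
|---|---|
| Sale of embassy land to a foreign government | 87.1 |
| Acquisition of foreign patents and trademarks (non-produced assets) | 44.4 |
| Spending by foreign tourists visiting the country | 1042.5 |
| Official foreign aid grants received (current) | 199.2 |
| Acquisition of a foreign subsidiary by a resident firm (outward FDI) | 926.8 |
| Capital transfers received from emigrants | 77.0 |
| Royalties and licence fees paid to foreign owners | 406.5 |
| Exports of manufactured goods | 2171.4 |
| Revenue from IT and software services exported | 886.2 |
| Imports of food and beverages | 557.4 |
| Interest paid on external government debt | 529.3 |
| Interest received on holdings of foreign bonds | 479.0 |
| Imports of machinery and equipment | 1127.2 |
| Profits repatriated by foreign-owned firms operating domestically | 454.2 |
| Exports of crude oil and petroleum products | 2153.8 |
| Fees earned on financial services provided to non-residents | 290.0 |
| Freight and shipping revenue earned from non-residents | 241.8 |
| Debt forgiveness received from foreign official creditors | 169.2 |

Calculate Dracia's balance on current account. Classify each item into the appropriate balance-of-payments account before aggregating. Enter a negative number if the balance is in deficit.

Goods: 2171.4 + 2153.8 - 1127.2 - 557.4 = 2640.6
Services: 1042.5 + 241.8 + 886.2 - 406.5 + 290.0 = 2054.0
Primary income: -529.3 - 454.2 + 479.0 = -504.5
Secondary income: 199.2
Current account = 2640.6 + 2054.0 + (-504.5) + 199.2 = 4389.3
(Excluded from the current account — capital account: sale of embassy land to a foreign government 87.1, acquisition of foreign patents and trademarks (non-produced assets) 44.4, capital transfers received from emigrants 77.0, debt forgiveness received from foreign official creditors 169.2; financial account: acquisition of a foreign subsidiary by a resident firm (outward FDI) 926.8.)

4389.3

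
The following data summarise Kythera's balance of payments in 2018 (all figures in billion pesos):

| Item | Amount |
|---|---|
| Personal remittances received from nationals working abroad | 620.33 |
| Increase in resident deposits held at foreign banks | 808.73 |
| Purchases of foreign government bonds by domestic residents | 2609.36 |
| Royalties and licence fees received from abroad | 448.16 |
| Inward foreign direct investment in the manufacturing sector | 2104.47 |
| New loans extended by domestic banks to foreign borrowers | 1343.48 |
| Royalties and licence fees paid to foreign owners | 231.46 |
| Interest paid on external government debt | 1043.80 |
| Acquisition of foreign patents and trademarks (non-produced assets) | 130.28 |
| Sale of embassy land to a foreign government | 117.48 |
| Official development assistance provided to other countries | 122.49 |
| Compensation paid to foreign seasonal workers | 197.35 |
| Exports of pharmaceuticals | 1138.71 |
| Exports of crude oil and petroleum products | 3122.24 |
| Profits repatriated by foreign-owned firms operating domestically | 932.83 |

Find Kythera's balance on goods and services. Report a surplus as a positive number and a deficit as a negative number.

4477.65

Goods: 3122.24 + 1138.71 = 4260.95
Services: -231.46 + 448.16 = 216.70
Trade balance = 4260.95 + 216.70 = 4477.65
(Excluded from the trade balance — secondary income: personal remittances received from nationals working abroad 620.33, official development assistance provided to other countries 122.49; financial account: increase in resident deposits held at foreign banks 808.73, purchases of foreign government bonds by domestic residents 2609.36, inward foreign direct investment in the manufacturing sector 2104.47, new loans extended by domestic banks to foreign borrowers 1343.48; primary income: interest paid on external government debt 1043.80, compensation paid to foreign seasonal workers 197.35, profits repatriated by foreign-owned firms operating domestically 932.83; capital account: acquisition of foreign patents and trademarks (non-produced assets) 130.28, sale of embassy land to a foreign government 117.48.)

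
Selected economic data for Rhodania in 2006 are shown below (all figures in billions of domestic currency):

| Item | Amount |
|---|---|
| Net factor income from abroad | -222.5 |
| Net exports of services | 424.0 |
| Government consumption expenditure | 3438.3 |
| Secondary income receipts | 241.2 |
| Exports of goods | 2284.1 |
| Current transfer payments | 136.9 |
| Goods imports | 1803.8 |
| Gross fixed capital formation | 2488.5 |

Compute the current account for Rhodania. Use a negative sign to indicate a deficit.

Goods balance = 2284.1 - 1803.8 = 480.3
Services balance = 424.0
Trade balance (goods + services) = 480.3 + 424.0 = 904.3
Net primary income = -222.5
Net secondary income = 241.2 - 136.9 = 104.3
Current account = 904.3 + (-222.5) + 104.3 = 786.1

786.1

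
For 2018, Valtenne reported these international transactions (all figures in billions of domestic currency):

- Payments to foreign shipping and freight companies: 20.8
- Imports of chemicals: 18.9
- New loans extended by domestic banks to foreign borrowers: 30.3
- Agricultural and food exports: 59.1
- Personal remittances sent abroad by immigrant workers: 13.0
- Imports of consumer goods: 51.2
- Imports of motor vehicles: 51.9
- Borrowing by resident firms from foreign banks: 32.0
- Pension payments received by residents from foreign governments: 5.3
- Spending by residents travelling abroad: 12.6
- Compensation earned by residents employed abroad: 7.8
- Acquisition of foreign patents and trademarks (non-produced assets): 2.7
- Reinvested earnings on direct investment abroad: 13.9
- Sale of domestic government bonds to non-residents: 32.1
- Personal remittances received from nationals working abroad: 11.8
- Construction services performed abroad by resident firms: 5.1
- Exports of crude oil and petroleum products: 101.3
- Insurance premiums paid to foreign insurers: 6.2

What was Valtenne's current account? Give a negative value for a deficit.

29.7

Goods: -51.2 + 59.1 + 101.3 - 18.9 - 51.9 = 38.4
Services: -12.6 - 6.2 - 20.8 + 5.1 = -34.5
Primary income: 13.9 + 7.8 = 21.7
Secondary income: 5.3 - 13.0 + 11.8 = 4.1
Current account = 38.4 + (-34.5) + 21.7 + 4.1 = 29.7
(Excluded from the current account — financial account: new loans extended by domestic banks to foreign borrowers 30.3, borrowing by resident firms from foreign banks 32.0, sale of domestic government bonds to non-residents 32.1; capital account: acquisition of foreign patents and trademarks (non-produced assets) 2.7.)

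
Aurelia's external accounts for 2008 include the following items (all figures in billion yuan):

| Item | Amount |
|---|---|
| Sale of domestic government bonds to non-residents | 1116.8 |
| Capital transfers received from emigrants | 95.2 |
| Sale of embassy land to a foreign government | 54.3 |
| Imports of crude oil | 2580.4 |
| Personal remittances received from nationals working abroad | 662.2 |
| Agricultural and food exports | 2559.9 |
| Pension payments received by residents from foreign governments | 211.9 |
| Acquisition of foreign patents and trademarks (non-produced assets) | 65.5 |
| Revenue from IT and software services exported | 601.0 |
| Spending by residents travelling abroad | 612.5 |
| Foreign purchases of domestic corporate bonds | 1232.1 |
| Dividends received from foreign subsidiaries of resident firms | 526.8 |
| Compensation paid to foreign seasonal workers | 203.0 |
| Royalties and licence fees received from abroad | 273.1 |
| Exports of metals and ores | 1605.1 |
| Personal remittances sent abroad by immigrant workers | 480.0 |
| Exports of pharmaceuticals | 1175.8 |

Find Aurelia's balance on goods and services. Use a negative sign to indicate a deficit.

Goods: -2580.4 + 1175.8 + 2559.9 + 1605.1 = 2760.4
Services: -612.5 + 273.1 + 601.0 = 261.6
Trade balance = 2760.4 + 261.6 = 3022.0
(Excluded from the trade balance — financial account: sale of domestic government bonds to non-residents 1116.8, foreign purchases of domestic corporate bonds 1232.1; capital account: capital transfers received from emigrants 95.2, sale of embassy land to a foreign government 54.3, acquisition of foreign patents and trademarks (non-produced assets) 65.5; secondary income: personal remittances received from nationals working abroad 662.2, pension payments received by residents from foreign governments 211.9, personal remittances sent abroad by immigrant workers 480.0; primary income: dividends received from foreign subsidiaries of resident firms 526.8, compensation paid to foreign seasonal workers 203.0.)

3022.0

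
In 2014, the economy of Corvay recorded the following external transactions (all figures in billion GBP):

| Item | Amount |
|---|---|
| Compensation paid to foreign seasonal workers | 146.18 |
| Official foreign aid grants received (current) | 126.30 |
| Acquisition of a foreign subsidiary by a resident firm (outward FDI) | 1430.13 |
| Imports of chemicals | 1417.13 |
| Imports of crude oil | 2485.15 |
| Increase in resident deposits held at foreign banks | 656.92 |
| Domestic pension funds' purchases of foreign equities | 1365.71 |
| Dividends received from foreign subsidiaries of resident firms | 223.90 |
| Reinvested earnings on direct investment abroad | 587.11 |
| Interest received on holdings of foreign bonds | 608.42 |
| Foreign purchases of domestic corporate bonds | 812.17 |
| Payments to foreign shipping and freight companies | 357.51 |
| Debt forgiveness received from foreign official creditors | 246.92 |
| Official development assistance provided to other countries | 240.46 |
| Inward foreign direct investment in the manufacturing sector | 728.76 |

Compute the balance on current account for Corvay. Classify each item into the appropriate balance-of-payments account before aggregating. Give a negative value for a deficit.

-3100.70

Goods: -1417.13 - 2485.15 = -3902.28
Services: -357.51
Primary income: 587.11 + 223.90 + 608.42 - 146.18 = 1273.25
Secondary income: -240.46 + 126.30 = -114.16
Current account = (-3902.28) + (-357.51) + 1273.25 + (-114.16) = -3100.70
(Excluded from the current account — financial account: acquisition of a foreign subsidiary by a resident firm (outward FDI) 1430.13, increase in resident deposits held at foreign banks 656.92, domestic pension funds' purchases of foreign equities 1365.71, foreign purchases of domestic corporate bonds 812.17, inward foreign direct investment in the manufacturing sector 728.76; capital account: debt forgiveness received from foreign official creditors 246.92.)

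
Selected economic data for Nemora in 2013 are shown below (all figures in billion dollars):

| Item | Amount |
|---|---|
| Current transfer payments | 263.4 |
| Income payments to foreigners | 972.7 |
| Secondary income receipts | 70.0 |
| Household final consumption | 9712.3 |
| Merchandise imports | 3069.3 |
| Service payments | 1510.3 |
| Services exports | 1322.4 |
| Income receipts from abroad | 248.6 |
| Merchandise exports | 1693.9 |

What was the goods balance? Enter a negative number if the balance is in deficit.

Goods balance = 1693.9 - 3069.3 = -1375.4

-1375.4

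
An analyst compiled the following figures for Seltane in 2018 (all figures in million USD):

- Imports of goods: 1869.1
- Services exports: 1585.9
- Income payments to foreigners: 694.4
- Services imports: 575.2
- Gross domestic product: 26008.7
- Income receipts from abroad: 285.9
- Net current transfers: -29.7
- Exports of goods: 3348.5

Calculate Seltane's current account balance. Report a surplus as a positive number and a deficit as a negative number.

2051.9

Goods balance = 3348.5 - 1869.1 = 1479.4
Services balance = 1585.9 - 575.2 = 1010.7
Trade balance (goods + services) = 1479.4 + 1010.7 = 2490.1
Net primary income = 285.9 - 694.4 = -408.5
Net secondary income = -29.7
Current account = 2490.1 + (-408.5) + (-29.7) = 2051.9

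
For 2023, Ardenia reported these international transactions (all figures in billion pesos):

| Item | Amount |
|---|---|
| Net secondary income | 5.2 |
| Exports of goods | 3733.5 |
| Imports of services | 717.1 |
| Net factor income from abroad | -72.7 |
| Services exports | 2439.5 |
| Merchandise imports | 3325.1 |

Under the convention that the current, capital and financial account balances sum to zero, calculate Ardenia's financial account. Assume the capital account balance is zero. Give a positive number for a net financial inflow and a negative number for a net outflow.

-2063.3

Goods balance = 3733.5 - 3325.1 = 408.4
Services balance = 2439.5 - 717.1 = 1722.4
Trade balance (goods + services) = 408.4 + 1722.4 = 2130.8
Net primary income = -72.7
Net secondary income = 5.2
Current account = 2130.8 + (-72.7) + 5.2 = 2063.3
Financial account = -(2063.3) = -2063.3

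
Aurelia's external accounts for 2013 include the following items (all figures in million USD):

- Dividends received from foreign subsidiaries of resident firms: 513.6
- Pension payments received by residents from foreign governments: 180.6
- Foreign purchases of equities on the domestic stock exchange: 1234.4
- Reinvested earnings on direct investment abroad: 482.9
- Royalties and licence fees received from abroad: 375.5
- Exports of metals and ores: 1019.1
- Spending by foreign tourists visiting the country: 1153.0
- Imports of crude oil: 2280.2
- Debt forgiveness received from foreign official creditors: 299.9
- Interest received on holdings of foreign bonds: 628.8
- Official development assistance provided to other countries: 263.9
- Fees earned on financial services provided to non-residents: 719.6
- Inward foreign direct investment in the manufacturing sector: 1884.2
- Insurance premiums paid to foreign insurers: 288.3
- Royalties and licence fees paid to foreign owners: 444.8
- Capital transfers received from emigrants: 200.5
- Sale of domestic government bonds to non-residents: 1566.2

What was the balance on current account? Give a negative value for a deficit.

Goods: 1019.1 - 2280.2 = -1261.1
Services: 719.6 + 375.5 + 1153.0 - 444.8 - 288.3 = 1515.0
Primary income: 482.9 + 628.8 + 513.6 = 1625.3
Secondary income: -263.9 + 180.6 = -83.3
Current account = (-1261.1) + 1515.0 + 1625.3 + (-83.3) = 1795.9
(Excluded from the current account — financial account: foreign purchases of equities on the domestic stock exchange 1234.4, inward foreign direct investment in the manufacturing sector 1884.2, sale of domestic government bonds to non-residents 1566.2; capital account: debt forgiveness received from foreign official creditors 299.9, capital transfers received from emigrants 200.5.)

1795.9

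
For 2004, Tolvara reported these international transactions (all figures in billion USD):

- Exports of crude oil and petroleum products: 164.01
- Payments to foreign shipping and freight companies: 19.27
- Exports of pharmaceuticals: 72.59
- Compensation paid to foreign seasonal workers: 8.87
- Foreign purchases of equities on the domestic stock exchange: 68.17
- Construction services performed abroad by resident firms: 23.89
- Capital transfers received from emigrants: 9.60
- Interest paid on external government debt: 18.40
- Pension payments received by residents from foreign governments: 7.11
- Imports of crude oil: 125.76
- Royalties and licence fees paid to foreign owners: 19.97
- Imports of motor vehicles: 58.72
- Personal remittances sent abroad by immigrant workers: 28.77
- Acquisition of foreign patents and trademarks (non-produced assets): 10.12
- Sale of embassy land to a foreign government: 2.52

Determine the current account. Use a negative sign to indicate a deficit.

-12.16

Goods: -58.72 - 125.76 + 164.01 + 72.59 = 52.12
Services: 23.89 - 19.97 - 19.27 = -15.35
Primary income: -8.87 - 18.40 = -27.27
Secondary income: 7.11 - 28.77 = -21.66
Current account = 52.12 + (-15.35) + (-27.27) + (-21.66) = -12.16
(Excluded from the current account — financial account: foreign purchases of equities on the domestic stock exchange 68.17; capital account: capital transfers received from emigrants 9.60, acquisition of foreign patents and trademarks (non-produced assets) 10.12, sale of embassy land to a foreign government 2.52.)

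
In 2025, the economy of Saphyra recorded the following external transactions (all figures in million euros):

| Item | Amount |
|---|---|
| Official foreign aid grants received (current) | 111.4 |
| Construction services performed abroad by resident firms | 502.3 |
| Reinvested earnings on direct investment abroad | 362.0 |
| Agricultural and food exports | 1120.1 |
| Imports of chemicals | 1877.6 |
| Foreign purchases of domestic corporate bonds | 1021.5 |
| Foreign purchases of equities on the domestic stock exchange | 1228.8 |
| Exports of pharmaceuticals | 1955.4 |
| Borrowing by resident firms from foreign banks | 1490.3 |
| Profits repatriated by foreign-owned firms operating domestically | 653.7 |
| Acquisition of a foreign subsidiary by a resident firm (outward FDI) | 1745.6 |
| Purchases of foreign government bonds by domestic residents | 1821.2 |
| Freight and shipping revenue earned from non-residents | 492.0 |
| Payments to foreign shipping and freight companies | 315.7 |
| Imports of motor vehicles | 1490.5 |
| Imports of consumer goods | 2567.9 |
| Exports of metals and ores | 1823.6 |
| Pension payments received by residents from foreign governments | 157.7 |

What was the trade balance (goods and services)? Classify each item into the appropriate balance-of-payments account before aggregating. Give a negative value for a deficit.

-358.3

Goods: -1490.5 + 1823.6 - 1877.6 + 1120.1 - 2567.9 + 1955.4 = -1036.9
Services: -315.7 + 492.0 + 502.3 = 678.6
Trade balance = -1036.9 + 678.6 = -358.3
(Excluded from the trade balance — secondary income: official foreign aid grants received (current) 111.4, pension payments received by residents from foreign governments 157.7; primary income: reinvested earnings on direct investment abroad 362.0, profits repatriated by foreign-owned firms operating domestically 653.7; financial account: foreign purchases of domestic corporate bonds 1021.5, foreign purchases of equities on the domestic stock exchange 1228.8, borrowing by resident firms from foreign banks 1490.3, acquisition of a foreign subsidiary by a resident firm (outward FDI) 1745.6, purchases of foreign government bonds by domestic residents 1821.2.)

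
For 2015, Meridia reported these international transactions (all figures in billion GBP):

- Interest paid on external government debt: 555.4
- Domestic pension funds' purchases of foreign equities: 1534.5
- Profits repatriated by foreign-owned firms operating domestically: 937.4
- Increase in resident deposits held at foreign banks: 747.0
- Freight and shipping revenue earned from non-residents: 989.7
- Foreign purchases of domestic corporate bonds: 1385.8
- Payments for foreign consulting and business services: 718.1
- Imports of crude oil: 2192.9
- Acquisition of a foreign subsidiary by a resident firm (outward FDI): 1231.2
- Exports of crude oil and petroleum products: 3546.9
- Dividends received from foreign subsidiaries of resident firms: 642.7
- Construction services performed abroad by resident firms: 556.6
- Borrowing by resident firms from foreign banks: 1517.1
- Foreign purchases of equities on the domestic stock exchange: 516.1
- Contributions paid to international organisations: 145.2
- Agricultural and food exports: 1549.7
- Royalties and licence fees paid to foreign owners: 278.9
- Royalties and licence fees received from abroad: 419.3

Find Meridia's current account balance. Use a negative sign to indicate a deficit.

2877.0

Goods: -2192.9 + 3546.9 + 1549.7 = 2903.7
Services: 989.7 - 278.9 + 419.3 - 718.1 + 556.6 = 968.6
Primary income: 642.7 - 937.4 - 555.4 = -850.1
Secondary income: -145.2
Current account = 2903.7 + 968.6 + (-850.1) + (-145.2) = 2877.0
(Excluded from the current account — financial account: domestic pension funds' purchases of foreign equities 1534.5, increase in resident deposits held at foreign banks 747.0, foreign purchases of domestic corporate bonds 1385.8, acquisition of a foreign subsidiary by a resident firm (outward FDI) 1231.2, borrowing by resident firms from foreign banks 1517.1, foreign purchases of equities on the domestic stock exchange 516.1.)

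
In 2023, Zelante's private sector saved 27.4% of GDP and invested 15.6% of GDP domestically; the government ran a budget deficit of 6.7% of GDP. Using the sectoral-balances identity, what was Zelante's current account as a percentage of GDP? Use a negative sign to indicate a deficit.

5.1

By the sectoral-balances identity, CA = (S_private - I) + (T - G).
Private balance = 27.4 - 15.6 = 11.8
Government balance (T - G) = -6.7
CA = 11.8 + (-6.7) = 5.1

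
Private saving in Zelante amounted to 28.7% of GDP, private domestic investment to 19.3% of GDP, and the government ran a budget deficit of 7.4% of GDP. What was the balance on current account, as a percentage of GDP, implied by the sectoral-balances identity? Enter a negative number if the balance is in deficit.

2.0

By the sectoral-balances identity, CA = (S_private - I) + (T - G).
Private balance = 28.7 - 19.3 = 9.4
Government balance (T - G) = -7.4
CA = 9.4 + (-7.4) = 2.0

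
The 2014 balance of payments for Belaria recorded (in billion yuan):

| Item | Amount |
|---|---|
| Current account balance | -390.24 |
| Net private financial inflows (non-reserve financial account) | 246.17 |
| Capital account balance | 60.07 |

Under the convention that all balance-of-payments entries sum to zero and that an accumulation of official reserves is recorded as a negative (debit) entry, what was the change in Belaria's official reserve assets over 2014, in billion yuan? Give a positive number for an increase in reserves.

-84.00

Official reserve transactions balance = -((-390.24) + 60.07 + 246.17) = 84.00
An accumulation of reserves is recorded as a debit (negative entry), so the change in the stock of reserves is the negative of that balance.
Change in official reserves = -(84.00) = -84.00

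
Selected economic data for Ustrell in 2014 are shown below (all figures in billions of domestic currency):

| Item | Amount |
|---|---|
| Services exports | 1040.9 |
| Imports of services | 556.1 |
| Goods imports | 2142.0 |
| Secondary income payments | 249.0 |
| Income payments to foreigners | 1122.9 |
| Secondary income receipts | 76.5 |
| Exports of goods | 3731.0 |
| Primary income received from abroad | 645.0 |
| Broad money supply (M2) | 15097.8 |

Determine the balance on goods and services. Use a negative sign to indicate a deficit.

2073.8

Goods balance = 3731.0 - 2142.0 = 1589.0
Services balance = 1040.9 - 556.1 = 484.8
Trade balance (goods + services) = 1589.0 + 484.8 = 2073.8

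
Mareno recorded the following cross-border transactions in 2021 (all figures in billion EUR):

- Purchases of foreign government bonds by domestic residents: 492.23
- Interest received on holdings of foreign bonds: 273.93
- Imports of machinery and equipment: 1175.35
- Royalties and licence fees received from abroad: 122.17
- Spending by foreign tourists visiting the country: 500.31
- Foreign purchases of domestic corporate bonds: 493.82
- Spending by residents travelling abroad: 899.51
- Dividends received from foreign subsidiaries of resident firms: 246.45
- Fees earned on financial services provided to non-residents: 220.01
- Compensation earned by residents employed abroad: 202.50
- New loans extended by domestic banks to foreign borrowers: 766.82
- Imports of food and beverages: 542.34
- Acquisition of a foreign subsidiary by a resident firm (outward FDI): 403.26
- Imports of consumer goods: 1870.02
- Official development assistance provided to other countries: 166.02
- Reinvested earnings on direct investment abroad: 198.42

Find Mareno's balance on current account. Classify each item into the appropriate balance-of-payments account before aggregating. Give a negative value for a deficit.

-2889.45

Goods: -1870.02 - 542.34 - 1175.35 = -3587.71
Services: 500.31 + 220.01 + 122.17 - 899.51 = -57.02
Primary income: 202.50 + 246.45 + 273.93 + 198.42 = 921.30
Secondary income: -166.02
Current account = (-3587.71) + (-57.02) + 921.30 + (-166.02) = -2889.45
(Excluded from the current account — financial account: purchases of foreign government bonds by domestic residents 492.23, foreign purchases of domestic corporate bonds 493.82, new loans extended by domestic banks to foreign borrowers 766.82, acquisition of a foreign subsidiary by a resident firm (outward FDI) 403.26.)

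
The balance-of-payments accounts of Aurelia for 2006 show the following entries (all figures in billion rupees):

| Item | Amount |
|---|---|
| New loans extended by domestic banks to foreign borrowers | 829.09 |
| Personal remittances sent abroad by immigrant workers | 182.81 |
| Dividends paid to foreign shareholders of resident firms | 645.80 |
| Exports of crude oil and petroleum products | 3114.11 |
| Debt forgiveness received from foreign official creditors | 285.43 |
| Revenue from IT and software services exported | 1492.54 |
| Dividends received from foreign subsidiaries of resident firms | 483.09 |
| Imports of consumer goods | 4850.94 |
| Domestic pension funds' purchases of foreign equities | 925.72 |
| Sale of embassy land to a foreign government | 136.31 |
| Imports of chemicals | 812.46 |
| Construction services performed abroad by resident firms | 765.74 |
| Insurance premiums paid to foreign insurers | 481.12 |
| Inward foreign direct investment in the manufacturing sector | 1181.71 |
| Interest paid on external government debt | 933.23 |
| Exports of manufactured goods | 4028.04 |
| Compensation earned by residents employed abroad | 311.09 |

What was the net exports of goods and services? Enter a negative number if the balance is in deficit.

3255.91

Goods: -812.46 - 4850.94 + 3114.11 + 4028.04 = 1478.75
Services: 765.74 - 481.12 + 1492.54 = 1777.16
Trade balance = 1478.75 + 1777.16 = 3255.91
(Excluded from the trade balance — financial account: new loans extended by domestic banks to foreign borrowers 829.09, domestic pension funds' purchases of foreign equities 925.72, inward foreign direct investment in the manufacturing sector 1181.71; secondary income: personal remittances sent abroad by immigrant workers 182.81; primary income: dividends paid to foreign shareholders of resident firms 645.80, dividends received from foreign subsidiaries of resident firms 483.09, interest paid on external government debt 933.23, compensation earned by residents employed abroad 311.09; capital account: debt forgiveness received from foreign official creditors 285.43, sale of embassy land to a foreign government 136.31.)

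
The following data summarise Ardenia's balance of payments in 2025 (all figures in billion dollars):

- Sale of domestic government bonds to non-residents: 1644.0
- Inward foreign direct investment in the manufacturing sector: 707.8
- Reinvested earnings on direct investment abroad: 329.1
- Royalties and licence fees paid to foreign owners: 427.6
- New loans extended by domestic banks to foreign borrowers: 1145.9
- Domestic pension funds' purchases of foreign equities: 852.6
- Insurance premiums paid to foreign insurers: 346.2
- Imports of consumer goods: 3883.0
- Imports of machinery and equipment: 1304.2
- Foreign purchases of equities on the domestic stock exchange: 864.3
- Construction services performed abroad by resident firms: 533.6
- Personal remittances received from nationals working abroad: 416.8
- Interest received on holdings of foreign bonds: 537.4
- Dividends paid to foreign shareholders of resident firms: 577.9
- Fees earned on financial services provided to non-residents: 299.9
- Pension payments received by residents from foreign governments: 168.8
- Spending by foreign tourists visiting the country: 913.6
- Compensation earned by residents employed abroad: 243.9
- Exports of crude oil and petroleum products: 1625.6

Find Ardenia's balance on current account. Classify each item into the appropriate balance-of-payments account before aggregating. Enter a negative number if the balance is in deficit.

-1470.2

Goods: -1304.2 - 3883.0 + 1625.6 = -3561.6
Services: 299.9 + 913.6 + 533.6 - 346.2 - 427.6 = 973.3
Primary income: 243.9 + 537.4 + 329.1 - 577.9 = 532.5
Secondary income: 416.8 + 168.8 = 585.6
Current account = (-3561.6) + 973.3 + 532.5 + 585.6 = -1470.2
(Excluded from the current account — financial account: sale of domestic government bonds to non-residents 1644.0, inward foreign direct investment in the manufacturing sector 707.8, new loans extended by domestic banks to foreign borrowers 1145.9, domestic pension funds' purchases of foreign equities 852.6, foreign purchases of equities on the domestic stock exchange 864.3.)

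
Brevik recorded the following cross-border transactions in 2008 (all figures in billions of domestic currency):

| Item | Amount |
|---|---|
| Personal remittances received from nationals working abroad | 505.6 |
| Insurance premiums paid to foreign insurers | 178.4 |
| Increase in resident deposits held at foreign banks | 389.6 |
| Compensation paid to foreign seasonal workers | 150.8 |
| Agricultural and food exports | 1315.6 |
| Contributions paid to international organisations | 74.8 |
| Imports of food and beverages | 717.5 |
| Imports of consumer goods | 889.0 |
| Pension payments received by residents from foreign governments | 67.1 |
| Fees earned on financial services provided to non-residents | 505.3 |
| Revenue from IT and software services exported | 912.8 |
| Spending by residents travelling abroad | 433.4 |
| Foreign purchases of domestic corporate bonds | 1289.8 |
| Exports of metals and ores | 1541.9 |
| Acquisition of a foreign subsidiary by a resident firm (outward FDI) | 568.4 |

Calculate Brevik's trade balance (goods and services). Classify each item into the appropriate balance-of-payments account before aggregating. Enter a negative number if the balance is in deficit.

Goods: 1541.9 + 1315.6 - 717.5 - 889.0 = 1251.0
Services: -178.4 + 505.3 + 912.8 - 433.4 = 806.3
Trade balance = 1251.0 + 806.3 = 2057.3
(Excluded from the trade balance — secondary income: personal remittances received from nationals working abroad 505.6, contributions paid to international organisations 74.8, pension payments received by residents from foreign governments 67.1; financial account: increase in resident deposits held at foreign banks 389.6, foreign purchases of domestic corporate bonds 1289.8, acquisition of a foreign subsidiary by a resident firm (outward FDI) 568.4; primary income: compensation paid to foreign seasonal workers 150.8.)

2057.3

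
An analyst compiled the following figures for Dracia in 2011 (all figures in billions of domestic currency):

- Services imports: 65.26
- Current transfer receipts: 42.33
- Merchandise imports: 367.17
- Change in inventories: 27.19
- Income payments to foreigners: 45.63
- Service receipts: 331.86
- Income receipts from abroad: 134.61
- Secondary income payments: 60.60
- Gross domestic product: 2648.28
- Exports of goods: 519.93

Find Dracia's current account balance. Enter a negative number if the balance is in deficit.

490.07

Goods balance = 519.93 - 367.17 = 152.76
Services balance = 331.86 - 65.26 = 266.60
Trade balance (goods + services) = 152.76 + 266.60 = 419.36
Net primary income = 134.61 - 45.63 = 88.98
Net secondary income = 42.33 - 60.60 = -18.27
Current account = 419.36 + 88.98 + (-18.27) = 490.07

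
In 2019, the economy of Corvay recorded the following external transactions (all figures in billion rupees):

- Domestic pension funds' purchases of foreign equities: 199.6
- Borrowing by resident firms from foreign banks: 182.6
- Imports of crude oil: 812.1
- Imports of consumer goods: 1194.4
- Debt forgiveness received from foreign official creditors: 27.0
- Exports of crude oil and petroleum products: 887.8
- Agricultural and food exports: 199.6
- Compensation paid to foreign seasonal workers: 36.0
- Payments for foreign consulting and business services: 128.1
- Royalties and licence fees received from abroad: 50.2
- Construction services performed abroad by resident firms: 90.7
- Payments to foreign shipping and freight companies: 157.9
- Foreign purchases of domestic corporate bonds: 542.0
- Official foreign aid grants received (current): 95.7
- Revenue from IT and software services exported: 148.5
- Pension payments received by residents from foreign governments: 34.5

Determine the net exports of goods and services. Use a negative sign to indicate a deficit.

-915.7

Goods: -1194.4 + 199.6 - 812.1 + 887.8 = -919.1
Services: 90.7 + 148.5 - 157.9 - 128.1 + 50.2 = 3.4
Trade balance = -919.1 + 3.4 = -915.7
(Excluded from the trade balance — financial account: domestic pension funds' purchases of foreign equities 199.6, borrowing by resident firms from foreign banks 182.6, foreign purchases of domestic corporate bonds 542.0; capital account: debt forgiveness received from foreign official creditors 27.0; primary income: compensation paid to foreign seasonal workers 36.0; secondary income: official foreign aid grants received (current) 95.7, pension payments received by residents from foreign governments 34.5.)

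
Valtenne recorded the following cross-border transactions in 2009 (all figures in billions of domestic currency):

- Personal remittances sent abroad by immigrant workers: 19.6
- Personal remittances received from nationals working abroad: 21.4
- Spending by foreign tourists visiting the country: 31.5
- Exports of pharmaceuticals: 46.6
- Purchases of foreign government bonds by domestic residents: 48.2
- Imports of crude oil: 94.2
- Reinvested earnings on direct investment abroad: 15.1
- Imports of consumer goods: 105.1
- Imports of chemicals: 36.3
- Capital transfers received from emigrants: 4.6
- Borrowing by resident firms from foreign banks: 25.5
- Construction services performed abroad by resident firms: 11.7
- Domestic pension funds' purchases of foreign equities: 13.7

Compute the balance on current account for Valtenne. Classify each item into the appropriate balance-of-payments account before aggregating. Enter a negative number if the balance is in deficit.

Goods: -36.3 + 46.6 - 105.1 - 94.2 = -189.0
Services: 11.7 + 31.5 = 43.2
Primary income: 15.1
Secondary income: -19.6 + 21.4 = 1.8
Current account = (-189.0) + 43.2 + 15.1 + 1.8 = -128.9
(Excluded from the current account — financial account: purchases of foreign government bonds by domestic residents 48.2, borrowing by resident firms from foreign banks 25.5, domestic pension funds' purchases of foreign equities 13.7; capital account: capital transfers received from emigrants 4.6.)

-128.9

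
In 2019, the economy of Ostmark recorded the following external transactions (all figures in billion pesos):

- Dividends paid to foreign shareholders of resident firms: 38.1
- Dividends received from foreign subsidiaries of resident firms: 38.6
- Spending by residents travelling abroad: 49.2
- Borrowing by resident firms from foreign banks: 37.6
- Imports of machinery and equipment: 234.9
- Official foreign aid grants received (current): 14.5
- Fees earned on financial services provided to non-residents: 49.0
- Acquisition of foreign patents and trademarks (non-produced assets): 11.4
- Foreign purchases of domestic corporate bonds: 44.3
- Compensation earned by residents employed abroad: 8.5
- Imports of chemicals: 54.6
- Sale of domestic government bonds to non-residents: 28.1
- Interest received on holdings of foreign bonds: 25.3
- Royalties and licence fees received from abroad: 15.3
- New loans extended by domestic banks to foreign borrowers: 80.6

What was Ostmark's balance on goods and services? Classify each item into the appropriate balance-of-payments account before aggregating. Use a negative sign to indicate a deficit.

Goods: -234.9 - 54.6 = -289.5
Services: -49.2 + 49.0 + 15.3 = 15.1
Trade balance = -289.5 + 15.1 = -274.4
(Excluded from the trade balance — primary income: dividends paid to foreign shareholders of resident firms 38.1, dividends received from foreign subsidiaries of resident firms 38.6, compensation earned by residents employed abroad 8.5, interest received on holdings of foreign bonds 25.3; financial account: borrowing by resident firms from foreign banks 37.6, foreign purchases of domestic corporate bonds 44.3, sale of domestic government bonds to non-residents 28.1, new loans extended by domestic banks to foreign borrowers 80.6; secondary income: official foreign aid grants received (current) 14.5; capital account: acquisition of foreign patents and trademarks (non-produced assets) 11.4.)

-274.4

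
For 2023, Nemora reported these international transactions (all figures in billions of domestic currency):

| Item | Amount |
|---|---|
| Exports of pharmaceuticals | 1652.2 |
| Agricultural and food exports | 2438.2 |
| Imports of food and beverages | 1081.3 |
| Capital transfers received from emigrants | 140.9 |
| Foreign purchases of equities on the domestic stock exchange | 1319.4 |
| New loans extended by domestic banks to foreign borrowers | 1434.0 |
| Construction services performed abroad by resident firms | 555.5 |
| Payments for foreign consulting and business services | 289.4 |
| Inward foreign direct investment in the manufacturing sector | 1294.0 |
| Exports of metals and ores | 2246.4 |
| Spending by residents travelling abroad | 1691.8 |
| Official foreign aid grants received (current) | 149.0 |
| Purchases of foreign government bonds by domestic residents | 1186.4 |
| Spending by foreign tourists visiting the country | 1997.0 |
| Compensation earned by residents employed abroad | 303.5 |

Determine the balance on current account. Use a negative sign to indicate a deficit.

6279.3

Goods: -1081.3 + 1652.2 + 2246.4 + 2438.2 = 5255.5
Services: -289.4 + 1997.0 + 555.5 - 1691.8 = 571.3
Primary income: 303.5
Secondary income: 149.0
Current account = 5255.5 + 571.3 + 303.5 + 149.0 = 6279.3
(Excluded from the current account — capital account: capital transfers received from emigrants 140.9; financial account: foreign purchases of equities on the domestic stock exchange 1319.4, new loans extended by domestic banks to foreign borrowers 1434.0, inward foreign direct investment in the manufacturing sector 1294.0, purchases of foreign government bonds by domestic residents 1186.4.)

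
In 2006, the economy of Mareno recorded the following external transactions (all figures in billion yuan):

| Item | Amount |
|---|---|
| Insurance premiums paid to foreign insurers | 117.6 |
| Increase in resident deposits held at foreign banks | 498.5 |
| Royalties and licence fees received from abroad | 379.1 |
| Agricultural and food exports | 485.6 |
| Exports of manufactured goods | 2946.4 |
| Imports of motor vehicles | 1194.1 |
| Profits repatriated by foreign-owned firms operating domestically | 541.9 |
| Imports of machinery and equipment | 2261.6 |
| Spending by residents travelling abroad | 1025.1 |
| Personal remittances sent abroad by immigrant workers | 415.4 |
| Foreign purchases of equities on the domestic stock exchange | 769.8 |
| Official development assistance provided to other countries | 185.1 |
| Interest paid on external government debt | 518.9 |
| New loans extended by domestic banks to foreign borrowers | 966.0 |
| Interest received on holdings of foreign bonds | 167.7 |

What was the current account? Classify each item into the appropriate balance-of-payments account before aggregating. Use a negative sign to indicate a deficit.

Goods: 2946.4 + 485.6 - 2261.6 - 1194.1 = -23.7
Services: -117.6 - 1025.1 + 379.1 = -763.6
Primary income: 167.7 - 541.9 - 518.9 = -893.1
Secondary income: -185.1 - 415.4 = -600.5
Current account = (-23.7) + (-763.6) + (-893.1) + (-600.5) = -2280.9
(Excluded from the current account — financial account: increase in resident deposits held at foreign banks 498.5, foreign purchases of equities on the domestic stock exchange 769.8, new loans extended by domestic banks to foreign borrowers 966.0.)

-2280.9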